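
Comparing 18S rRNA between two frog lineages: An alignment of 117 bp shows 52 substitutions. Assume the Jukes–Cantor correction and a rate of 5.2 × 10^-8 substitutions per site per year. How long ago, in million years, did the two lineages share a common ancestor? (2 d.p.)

6.48

p = 52/117 ≈ 0.444444.
d = −(3/4) ln(1 − 4p/3) = −0.75 ln(1 − 0.592592) = −0.75 ln(0.407408)
  = −0.75 × (-0.897940) = 0.673455 substitutions/site.
Under a molecular clock d = 2μt, so t = d/(2μ) = 0.673455 / (2 × 5.2 × 10^-8) = 6.48 million years.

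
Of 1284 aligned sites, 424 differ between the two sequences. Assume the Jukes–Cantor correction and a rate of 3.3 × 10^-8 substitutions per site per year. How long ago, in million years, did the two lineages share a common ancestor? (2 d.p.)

p = 424/1284 ≈ 0.330218.
d = −(3/4) ln(1 − 4p/3) = −0.75 ln(1 − 0.440291) = −0.75 ln(0.559709)
  = −0.75 × (-0.580338) = 0.435254 substitutions/site.
Under a molecular clock d = 2μt, so t = d/(2μ) = 0.435254 / (2 × 3.3 × 10^-8) = 6.59 million years.

6.59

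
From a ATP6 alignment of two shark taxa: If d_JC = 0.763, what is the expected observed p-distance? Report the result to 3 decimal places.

0.479

p = (3/4)(1 − e^(−4d/3)) = 0.75 × (1 − e^(-1.017333)) = 0.75 × (1 − 0.361558) = 0.478832.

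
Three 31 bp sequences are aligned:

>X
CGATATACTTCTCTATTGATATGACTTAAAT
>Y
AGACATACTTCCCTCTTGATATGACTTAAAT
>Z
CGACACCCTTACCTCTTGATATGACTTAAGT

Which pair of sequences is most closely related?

X–Y: 4/31 differ, p = 0.129, d = 0.142.
X–Z: 7/31 differ, p = 0.226, d = 0.269.
Y–Z: 5/31 differ, p = 0.161, d = 0.182.
The smallest distance is between X and Y.

X and Y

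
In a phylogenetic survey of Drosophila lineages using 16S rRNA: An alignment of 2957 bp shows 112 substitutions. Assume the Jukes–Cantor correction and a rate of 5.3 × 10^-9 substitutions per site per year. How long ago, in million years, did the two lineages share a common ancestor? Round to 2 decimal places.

3.67

p = 112/2957 ≈ 0.037876.
d = −(3/4) ln(1 − 4p/3) = −0.75 ln(1 − 0.050501) = −0.75 ln(0.949499)
  = −0.75 × (-0.051821) = 0.038866 substitutions/site.
Under a molecular clock d = 2μt, so t = d/(2μ) = 0.038866 / (2 × 5.3 × 10^-9) = 3.67 million years.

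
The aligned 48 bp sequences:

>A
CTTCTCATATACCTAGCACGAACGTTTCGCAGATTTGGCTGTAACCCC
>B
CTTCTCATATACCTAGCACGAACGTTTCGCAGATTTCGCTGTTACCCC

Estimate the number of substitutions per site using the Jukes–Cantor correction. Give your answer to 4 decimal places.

0.0429

The sequences differ at 2 of 48 sites (37, 43), so p = 2/48 ≈ 0.041667.
d = −(3/4) ln(1 − 4p/3) = −0.75 ln(1 − 0.055556) = −0.75 ln(0.944444)
  = −0.75 × (-0.057159) = 0.042869 substitutions/site.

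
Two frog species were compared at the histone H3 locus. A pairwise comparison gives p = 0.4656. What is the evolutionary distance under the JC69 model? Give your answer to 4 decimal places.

d = −(3/4) ln(1 − 4p/3) = −0.75 ln(1 − 0.6208) = −0.75 ln(0.3792)
  = −0.75 × (-0.969692) = 0.727269 substitutions/site.

0.7273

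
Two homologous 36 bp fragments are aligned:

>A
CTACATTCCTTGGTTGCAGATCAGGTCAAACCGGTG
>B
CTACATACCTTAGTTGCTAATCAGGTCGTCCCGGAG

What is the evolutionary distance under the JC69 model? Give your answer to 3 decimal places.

0.264

The sequences differ at 8 of 36 sites (7, 12, 18, 19, 28, 29, 30, 35), so p = 8/36 ≈ 0.222222.
d = −(3/4) ln(1 − 4p/3) = −0.75 ln(1 − 0.296296) = −0.75 ln(0.703704)
  = −0.75 × (-0.351397) = 0.263548 substitutions/site.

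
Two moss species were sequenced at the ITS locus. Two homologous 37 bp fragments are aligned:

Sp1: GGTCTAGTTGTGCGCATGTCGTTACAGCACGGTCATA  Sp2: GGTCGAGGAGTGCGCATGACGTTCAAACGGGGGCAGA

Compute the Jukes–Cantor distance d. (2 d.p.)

0.38

The sequences differ at 11 of 37 sites, so p = 11/37 ≈ 0.297297.
d = −(3/4) ln(1 − 4p/3) = −0.75 ln(1 − 0.396396) = −0.75 ln(0.603604)
  = −0.75 × (-0.504837) = 0.378628 substitutions/site.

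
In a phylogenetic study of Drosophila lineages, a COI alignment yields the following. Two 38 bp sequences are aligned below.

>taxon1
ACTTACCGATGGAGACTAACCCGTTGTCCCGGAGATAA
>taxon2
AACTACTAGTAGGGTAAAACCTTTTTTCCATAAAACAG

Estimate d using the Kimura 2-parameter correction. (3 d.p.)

Of 38 sites, 11 differences are transitions and 8 are transversions, so P = 11/38 ≈ 0.289474 and Q = 8/38 ≈ 0.210526.
Under the Kimura two-parameter model, d = −½ ln(1 − 2P − Q) − ¼ ln(1 − 2Q).
1 − 2P − Q = 0.210526, giving −½ ln(0.210526) = 0.779073.
1 − 2Q = 0.578948, giving −¼ ln(0.578948) = 0.136636.
d = 0.779073 + 0.136636 = 0.915709.

0.916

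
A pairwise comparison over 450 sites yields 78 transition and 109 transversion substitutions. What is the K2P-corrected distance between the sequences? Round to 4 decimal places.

P = 78/450 ≈ 0.173333 and Q = 109/450 ≈ 0.242222.
Under the Kimura two-parameter model, d = −½ ln(1 − 2P − Q) − ¼ ln(1 − 2Q).
1 − 2P − Q = 0.411112, giving −½ ln(0.411112) = 0.444445.
1 − 2Q = 0.515556, giving −¼ ln(0.515556) = 0.165627.
d = 0.444445 + 0.165627 = 0.610072.

0.6101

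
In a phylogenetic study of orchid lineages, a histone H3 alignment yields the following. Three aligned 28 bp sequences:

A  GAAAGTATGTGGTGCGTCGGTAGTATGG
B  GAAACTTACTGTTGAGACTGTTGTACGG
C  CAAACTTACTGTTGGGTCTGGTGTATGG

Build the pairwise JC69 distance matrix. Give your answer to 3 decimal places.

d(A,B) = 0.485, d(A,C) = 0.485, d(B,C) = 0.204

A–B: 10/28 sites differ → p ≈ 0.357143, d = −0.75 ln(1 − 0.476191) = 0.484971 ≈ 0.485.
A–C: 10/28 sites differ → p ≈ 0.357143, d = −0.75 ln(1 − 0.476191) = 0.484971 ≈ 0.485.
B–C: 5/28 sites differ → p ≈ 0.178571, d = −0.75 ln(1 − 0.238095) = 0.203950 ≈ 0.204.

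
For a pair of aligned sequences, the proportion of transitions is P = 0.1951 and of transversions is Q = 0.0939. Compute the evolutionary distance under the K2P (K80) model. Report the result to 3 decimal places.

Under the Kimura two-parameter model, d = −½ ln(1 − 2P − Q) − ¼ ln(1 − 2Q).
1 − 2P − Q = 0.5159, giving −½ ln(0.5159) = 0.330921.
1 − 2Q = 0.8122, giving −¼ ln(0.8122) = 0.052002.
d = 0.330921 + 0.052002 = 0.382923.

0.383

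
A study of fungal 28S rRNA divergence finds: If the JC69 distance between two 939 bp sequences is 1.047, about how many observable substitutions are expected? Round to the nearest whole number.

530

Invert JC69: p = (3/4)(1 − e^(−4d/3)) = 0.75 × (1 − e^(-1.396)) = 0.75 × (1 − 0.247585) = 0.564311.
Expected differing sites = pL ≈ 0.564311 × 939 = 529.888029 ≈ 530.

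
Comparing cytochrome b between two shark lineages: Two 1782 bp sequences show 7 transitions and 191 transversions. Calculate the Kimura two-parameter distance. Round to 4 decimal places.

0.1214

P = 7/1782 ≈ 0.003928 and Q = 191/1782 ≈ 0.107183.
Under the Kimura two-parameter model, d = −½ ln(1 − 2P − Q) − ¼ ln(1 − 2Q).
1 − 2P − Q = 0.884961, giving −½ ln(0.884961) = 0.061106.
1 − 2Q = 0.785634, giving −¼ ln(0.785634) = 0.060316.
d = 0.061106 + 0.060316 = 0.121422.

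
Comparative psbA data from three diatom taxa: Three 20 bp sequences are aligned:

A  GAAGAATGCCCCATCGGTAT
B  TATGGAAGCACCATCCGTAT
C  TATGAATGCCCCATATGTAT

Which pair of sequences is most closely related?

A–B: 6/20 differ, p = 0.300, d = 0.383.
A–C: 4/20 differ, p = 0.200, d = 0.233.
B–C: 5/20 differ, p = 0.250, d = 0.304.
The smallest distance is between A and C.

A and C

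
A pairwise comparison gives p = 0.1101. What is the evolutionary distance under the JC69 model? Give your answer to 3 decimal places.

d = −(3/4) ln(1 − 4p/3) = −0.75 ln(1 − 0.1468) = −0.75 ln(0.8532)
  = −0.75 × (-0.158761) = 0.119071 substitutions/site.

0.119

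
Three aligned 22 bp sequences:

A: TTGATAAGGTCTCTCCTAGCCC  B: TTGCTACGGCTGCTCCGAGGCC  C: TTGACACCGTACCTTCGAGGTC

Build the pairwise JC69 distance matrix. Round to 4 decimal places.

A–B: 7/22 sites differ → p ≈ 0.318182, d = −0.75 ln(1 − 0.424243) = 0.414052 ≈ 0.4141.
A–C: 9/22 sites differ → p ≈ 0.409091, d = −0.75 ln(1 − 0.545455) = 0.591344 ≈ 0.5913.
B–C: 8/22 sites differ → p ≈ 0.363636, d = −0.75 ln(1 − 0.484848) = 0.497470 ≈ 0.4975.

d(A,B) = 0.4141, d(A,C) = 0.5913, d(B,C) = 0.4975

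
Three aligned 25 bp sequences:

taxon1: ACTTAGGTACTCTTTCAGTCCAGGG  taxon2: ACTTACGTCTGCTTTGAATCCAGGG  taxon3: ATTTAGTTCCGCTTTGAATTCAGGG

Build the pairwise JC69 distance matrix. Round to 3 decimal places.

d(taxon1,taxon2) = 0.289, d(taxon1,taxon3) = 0.351, d(taxon2,taxon3) = 0.233

taxon1–taxon2: 6/25 sites differ → p = 0.24, d = −0.75 ln(1 − 0.32) = 0.289247 ≈ 0.289.
taxon1–taxon3: 7/25 sites differ → p = 0.28, d = −0.75 ln(1 − 0.373333) = 0.350505 ≈ 0.351.
taxon2–taxon3: 5/25 sites differ → p = 0.2, d = −0.75 ln(1 − 0.266667) = 0.232617 ≈ 0.233.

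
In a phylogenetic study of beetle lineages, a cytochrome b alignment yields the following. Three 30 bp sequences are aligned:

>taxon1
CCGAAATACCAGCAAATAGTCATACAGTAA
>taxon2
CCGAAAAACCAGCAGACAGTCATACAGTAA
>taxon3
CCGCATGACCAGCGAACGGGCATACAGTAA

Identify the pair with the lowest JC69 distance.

taxon1–taxon2: 3/30 differ, p = 0.100, d = 0.107.
taxon1–taxon3: 7/30 differ, p = 0.233, d = 0.280.
taxon2–taxon3: 7/30 differ, p = 0.233, d = 0.280.
The smallest distance is between taxon1 and taxon2.

taxon1 and taxon2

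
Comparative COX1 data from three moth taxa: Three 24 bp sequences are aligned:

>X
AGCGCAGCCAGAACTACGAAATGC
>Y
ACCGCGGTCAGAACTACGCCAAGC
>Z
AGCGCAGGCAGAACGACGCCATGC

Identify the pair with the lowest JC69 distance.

X–Y: 6/24 differ, p = 0.250, d = 0.304.
X–Z: 4/24 differ, p = 0.167, d = 0.188.
Y–Z: 5/24 differ, p = 0.208, d = 0.244.
The smallest distance is between X and Z.

X and Z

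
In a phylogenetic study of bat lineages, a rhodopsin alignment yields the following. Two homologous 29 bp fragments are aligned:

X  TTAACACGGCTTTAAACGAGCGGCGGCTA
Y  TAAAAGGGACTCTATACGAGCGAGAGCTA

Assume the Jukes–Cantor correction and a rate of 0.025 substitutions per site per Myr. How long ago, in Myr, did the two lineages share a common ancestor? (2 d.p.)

The sequences differ at 10 of 29 sites (2, 5, 6, 7, 9, 12, 15, 23, 24, 25), so p = 10/29 ≈ 0.344828.
d = −(3/4) ln(1 − 4p/3) = −0.75 ln(1 − 0.459771) = −0.75 ln(0.540229)
  = −0.75 × (-0.615762) = 0.461822 substitutions/site.
Under a molecular clock d = 2μt, so t = d/(2μ) = 0.461822 / (2 × 0.025) = 9.24 Myr.

9.24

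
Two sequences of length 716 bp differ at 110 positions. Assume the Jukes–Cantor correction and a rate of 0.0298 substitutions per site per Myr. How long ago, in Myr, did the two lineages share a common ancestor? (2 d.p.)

p = 110/716 ≈ 0.153631.
d = −(3/4) ln(1 − 4p/3) = −0.75 ln(1 − 0.204841) = −0.75 ln(0.795159)
  = −0.75 × (-0.229213) = 0.171910 substitutions/site.
Under a molecular clock d = 2μt, so t = d/(2μ) = 0.171910 / (2 × 0.0298) = 2.88 Myr.

2.88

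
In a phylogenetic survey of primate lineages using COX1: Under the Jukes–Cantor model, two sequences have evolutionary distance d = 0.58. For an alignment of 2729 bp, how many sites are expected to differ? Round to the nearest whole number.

1102

Invert JC69: p = (3/4)(1 − e^(−4d/3)) = 0.75 × (1 − e^(-0.773333)) = 0.75 × (1 − 0.461472) = 0.403896.
Expected differing sites = pL ≈ 0.403896 × 2729 = 1102.232184 ≈ 1102.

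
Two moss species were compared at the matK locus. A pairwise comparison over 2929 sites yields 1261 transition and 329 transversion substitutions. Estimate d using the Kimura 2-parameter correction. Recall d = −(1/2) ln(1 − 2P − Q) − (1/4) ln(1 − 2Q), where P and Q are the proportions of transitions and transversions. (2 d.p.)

P = 1261/2929 ≈ 0.430522 and Q = 329/2929 ≈ 0.112325.
Under the Kimura two-parameter model, d = −½ ln(1 − 2P − Q) − ¼ ln(1 − 2Q).
1 − 2P − Q = 0.026631, giving −½ ln(0.026631) = 1.812840.
1 − 2Q = 0.77535, giving −¼ ln(0.77535) = 0.063610.
d = 1.812840 + 0.063610 = 1.876450.

1.88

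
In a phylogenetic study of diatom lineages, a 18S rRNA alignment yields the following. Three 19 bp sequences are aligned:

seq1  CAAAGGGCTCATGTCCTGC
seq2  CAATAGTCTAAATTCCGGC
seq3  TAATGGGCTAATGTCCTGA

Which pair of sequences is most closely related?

seq1 and seq3

seq1–seq2: 7/19 differ, p = 0.368, d = 0.507.
seq1–seq3: 4/19 differ, p = 0.211, d = 0.247.
seq2–seq3: 7/19 differ, p = 0.368, d = 0.507.
The smallest distance is between seq1 and seq3.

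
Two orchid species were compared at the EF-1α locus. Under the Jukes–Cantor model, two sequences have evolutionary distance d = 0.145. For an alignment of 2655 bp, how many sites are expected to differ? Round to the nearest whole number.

350

Invert JC69: p = (3/4)(1 − e^(−4d/3)) = 0.75 × (1 − e^(-0.193333)) = 0.75 × (1 − 0.824207) = 0.131845.
Expected differing sites = pL ≈ 0.131845 × 2655 = 350.048475 ≈ 350.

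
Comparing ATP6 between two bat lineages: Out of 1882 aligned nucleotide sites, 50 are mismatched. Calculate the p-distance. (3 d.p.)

p = 50/1882 = 0.026567… ≈ 0.027 (to 3 d.p.).

0.027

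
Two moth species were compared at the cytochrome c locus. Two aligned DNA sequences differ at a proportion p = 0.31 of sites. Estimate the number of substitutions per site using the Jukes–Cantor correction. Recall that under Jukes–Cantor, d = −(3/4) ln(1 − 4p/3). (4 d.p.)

0.4000

d = −(3/4) ln(1 − 4p/3) = −0.75 ln(1 − 0.413333) = −0.75 ln(0.586667)
  = −0.75 × (-0.533298) = 0.399974 substitutions/site.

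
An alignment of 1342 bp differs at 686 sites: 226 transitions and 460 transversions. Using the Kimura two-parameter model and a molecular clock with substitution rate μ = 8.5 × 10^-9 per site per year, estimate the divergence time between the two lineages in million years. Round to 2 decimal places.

50.49

P = 226/1342 ≈ 0.168405 and Q = 460/1342 ≈ 0.342772.
Under the Kimura two-parameter model, d = −½ ln(1 − 2P − Q) − ¼ ln(1 − 2Q).
1 − 2P − Q = 0.320418, giving −½ ln(0.320418) = 0.569064.
1 − 2Q = 0.314456, giving −¼ ln(0.314456) = 0.289228.
d = 0.569064 + 0.289228 = 0.858292.
Under a molecular clock d = 2μt, so t = d/(2μ) = 0.858292 / (2 × 8.5 × 10^-9) = 50.49 million years.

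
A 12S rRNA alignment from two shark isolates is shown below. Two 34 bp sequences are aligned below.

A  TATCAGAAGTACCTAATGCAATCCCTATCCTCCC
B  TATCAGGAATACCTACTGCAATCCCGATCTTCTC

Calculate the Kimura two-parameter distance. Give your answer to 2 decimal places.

Of 34 sites, 4 differences are transitions and 2 are transversions, so P = 4/34 ≈ 0.117647 and Q = 2/34 ≈ 0.058824.
Under the Kimura two-parameter model, d = −½ ln(1 − 2P − Q) − ¼ ln(1 − 2Q).
1 − 2P − Q = 0.705882, giving −½ ln(0.705882) = 0.174154.
1 − 2Q = 0.882352, giving −¼ ln(0.882352) = 0.031291.
d = 0.174154 + 0.031291 = 0.205445.

0.21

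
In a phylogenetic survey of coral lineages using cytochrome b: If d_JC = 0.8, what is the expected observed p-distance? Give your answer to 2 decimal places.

p = (3/4)(1 − e^(−4d/3)) = 0.75 × (1 − e^(-1.066667)) = 0.75 × (1 − 0.344154) = 0.491885.

0.49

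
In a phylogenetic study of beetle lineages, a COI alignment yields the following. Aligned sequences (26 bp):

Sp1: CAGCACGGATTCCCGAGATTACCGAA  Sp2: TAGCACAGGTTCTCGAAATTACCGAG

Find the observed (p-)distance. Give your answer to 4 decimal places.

The sequences differ at 6 of 26 positions (sites 1, 7, 9, 13, 17, 26).
p = 6/26 = 0.230769… ≈ 0.2308 (to 4 d.p.).

0.2308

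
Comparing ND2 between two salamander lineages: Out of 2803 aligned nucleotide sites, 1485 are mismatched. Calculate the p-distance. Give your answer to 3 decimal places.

p = 1485/2803 = 0.529789… ≈ 0.530 (to 3 d.p.).

0.530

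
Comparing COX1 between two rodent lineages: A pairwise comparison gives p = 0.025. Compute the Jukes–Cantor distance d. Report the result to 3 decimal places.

d = −(3/4) ln(1 − 4p/3) = −0.75 ln(1 − 0.033333) = −0.75 ln(0.966667)
  = −0.75 × (-0.033901) = 0.025426 substitutions/site.

0.025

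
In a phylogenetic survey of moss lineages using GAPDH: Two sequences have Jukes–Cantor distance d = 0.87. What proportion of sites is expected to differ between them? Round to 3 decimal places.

p = (3/4)(1 − e^(−4d/3)) = 0.75 × (1 − e^(-1.16)) = 0.75 × (1 − 0.313486) = 0.514886.

0.515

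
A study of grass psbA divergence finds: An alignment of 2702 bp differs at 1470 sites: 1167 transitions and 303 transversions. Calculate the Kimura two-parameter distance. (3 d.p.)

1.927

P = 1167/2702 ≈ 0.431902 and Q = 303/2702 ≈ 0.112139.
Under the Kimura two-parameter model, d = −½ ln(1 − 2P − Q) − ¼ ln(1 − 2Q).
1 − 2P − Q = 0.024057, giving −½ ln(0.024057) = 1.863665.
1 − 2Q = 0.775722, giving −¼ ln(0.775722) = 0.063490.
d = 1.863665 + 0.063490 = 1.927155.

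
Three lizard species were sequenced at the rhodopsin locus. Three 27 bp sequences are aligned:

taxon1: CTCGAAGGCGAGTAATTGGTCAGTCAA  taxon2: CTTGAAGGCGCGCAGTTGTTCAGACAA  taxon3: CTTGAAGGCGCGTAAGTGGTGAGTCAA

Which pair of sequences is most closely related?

taxon1 and taxon3

taxon1–taxon2: 6/27 differ, p = 0.222, d = 0.264.
taxon1–taxon3: 4/27 differ, p = 0.148, d = 0.165.
taxon2–taxon3: 6/27 differ, p = 0.222, d = 0.264.
The smallest distance is between taxon1 and taxon3.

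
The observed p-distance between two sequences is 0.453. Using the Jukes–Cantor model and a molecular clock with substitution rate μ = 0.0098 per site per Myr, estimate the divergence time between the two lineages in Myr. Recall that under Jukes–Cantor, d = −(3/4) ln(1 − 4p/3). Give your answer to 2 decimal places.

35.45

d = −(3/4) ln(1 − 4p/3) = −0.75 ln(1 − 0.604) = −0.75 ln(0.396)
  = −0.75 × (-0.926341) = 0.694756 substitutions/site.
Under a molecular clock d = 2μt, so t = d/(2μ) = 0.694756 / (2 × 0.0098) = 35.45 Myr.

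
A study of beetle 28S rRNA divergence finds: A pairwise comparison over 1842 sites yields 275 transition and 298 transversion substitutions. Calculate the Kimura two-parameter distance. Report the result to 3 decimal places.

0.406

P = 275/1842 ≈ 0.149294 and Q = 298/1842 ≈ 0.161781.
Under the Kimura two-parameter model, d = −½ ln(1 − 2P − Q) − ¼ ln(1 − 2Q).
1 − 2P − Q = 0.539631, giving −½ ln(0.539631) = 0.308435.
1 − 2Q = 0.676438, giving −¼ ln(0.676438) = 0.097729.
d = 0.308435 + 0.097729 = 0.406164.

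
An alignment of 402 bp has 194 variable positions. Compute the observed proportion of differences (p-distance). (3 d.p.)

0.483

p = 194/402 = 0.482587… ≈ 0.483 (to 3 d.p.).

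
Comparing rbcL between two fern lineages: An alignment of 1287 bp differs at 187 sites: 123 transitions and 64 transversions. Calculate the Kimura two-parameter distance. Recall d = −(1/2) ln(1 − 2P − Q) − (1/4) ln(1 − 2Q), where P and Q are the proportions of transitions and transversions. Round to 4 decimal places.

P = 123/1287 ≈ 0.095571 and Q = 64/1287 ≈ 0.049728.
Under the Kimura two-parameter model, d = −½ ln(1 − 2P − Q) − ¼ ln(1 − 2Q).
1 − 2P − Q = 0.75913, giving −½ ln(0.75913) = 0.137791.
1 − 2Q = 0.900544, giving −¼ ln(0.900544) = 0.026189.
d = 0.137791 + 0.026189 = 0.163980.

0.1640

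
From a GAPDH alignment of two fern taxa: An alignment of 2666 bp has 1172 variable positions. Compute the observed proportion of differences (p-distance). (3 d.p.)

0.440

p = 1172/2666 = 0.439609… ≈ 0.440 (to 3 d.p.).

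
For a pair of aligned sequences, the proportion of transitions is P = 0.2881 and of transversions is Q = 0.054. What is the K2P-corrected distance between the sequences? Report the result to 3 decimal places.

Under the Kimura two-parameter model, d = −½ ln(1 − 2P − Q) − ¼ ln(1 − 2Q).
1 − 2P − Q = 0.3698, giving −½ ln(0.3698) = 0.497396.
1 − 2Q = 0.892, giving −¼ ln(0.892) = 0.028572.
d = 0.497396 + 0.028572 = 0.525968.

0.526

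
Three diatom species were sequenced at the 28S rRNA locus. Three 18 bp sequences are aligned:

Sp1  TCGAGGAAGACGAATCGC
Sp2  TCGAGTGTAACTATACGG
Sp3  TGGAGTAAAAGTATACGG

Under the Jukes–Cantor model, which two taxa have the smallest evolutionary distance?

Sp2 and Sp3

Sp1–Sp2: 8/18 differ, p = 0.444, d = 0.673.
Sp1–Sp3: 8/18 differ, p = 0.444, d = 0.673.
Sp2–Sp3: 4/18 differ, p = 0.222, d = 0.264.
The smallest distance is between Sp2 and Sp3.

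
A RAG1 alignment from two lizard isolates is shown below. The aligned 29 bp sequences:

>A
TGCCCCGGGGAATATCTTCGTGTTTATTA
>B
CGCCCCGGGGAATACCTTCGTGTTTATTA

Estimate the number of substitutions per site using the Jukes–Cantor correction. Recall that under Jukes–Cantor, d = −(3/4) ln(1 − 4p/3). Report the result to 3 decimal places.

0.072

The sequences differ at 2 of 29 sites (1, 15), so p = 2/29 ≈ 0.068966.
d = −(3/4) ln(1 − 4p/3) = −0.75 ln(1 − 0.091955) = −0.75 ln(0.908045)
  = −0.75 × (-0.096461) = 0.072346 substitutions/site.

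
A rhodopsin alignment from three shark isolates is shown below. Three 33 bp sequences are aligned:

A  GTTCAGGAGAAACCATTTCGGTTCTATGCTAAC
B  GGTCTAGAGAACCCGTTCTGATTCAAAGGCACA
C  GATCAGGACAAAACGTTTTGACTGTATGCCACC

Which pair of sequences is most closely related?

A and C

A–B: 14/33 differ, p = 0.424, d = 0.625.
A–C: 10/33 differ, p = 0.303, d = 0.388.
B–C: 13/33 differ, p = 0.394, d = 0.559.
The smallest distance is between A and C.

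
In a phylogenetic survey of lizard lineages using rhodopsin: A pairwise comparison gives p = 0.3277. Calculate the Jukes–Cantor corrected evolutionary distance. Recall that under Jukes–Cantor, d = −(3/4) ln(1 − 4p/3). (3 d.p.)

d = −(3/4) ln(1 − 4p/3) = −0.75 ln(1 − 0.436933) = −0.75 ln(0.563067)
  = −0.75 × (-0.574357) = 0.430768 substitutions/site.

0.431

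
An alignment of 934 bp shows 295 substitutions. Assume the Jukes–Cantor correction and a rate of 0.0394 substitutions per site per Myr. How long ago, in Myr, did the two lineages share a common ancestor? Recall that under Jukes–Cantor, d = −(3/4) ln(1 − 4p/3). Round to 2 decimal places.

p = 295/934 ≈ 0.315846.
d = −(3/4) ln(1 − 4p/3) = −0.75 ln(1 − 0.421128) = −0.75 ln(0.578872)
  = −0.75 × (-0.546674) = 0.410006 substitutions/site.
Under a molecular clock d = 2μt, so t = d/(2μ) = 0.410006 / (2 × 0.0394) = 5.20 Myr.

5.20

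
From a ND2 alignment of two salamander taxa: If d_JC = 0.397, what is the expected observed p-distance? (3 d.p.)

p = (3/4)(1 − e^(−4d/3)) = 0.75 × (1 − e^(-0.529333)) = 0.75 × (1 − 0.588998) = 0.308252.

0.308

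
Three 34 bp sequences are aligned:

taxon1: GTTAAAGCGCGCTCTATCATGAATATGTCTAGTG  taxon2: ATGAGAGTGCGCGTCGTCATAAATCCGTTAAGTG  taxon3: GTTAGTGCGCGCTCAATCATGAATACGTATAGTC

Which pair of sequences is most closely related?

taxon1–taxon2: 13/34 differ, p = 0.382, d = 0.535.
taxon1–taxon3: 6/34 differ, p = 0.176, d = 0.201.
taxon2–taxon3: 13/34 differ, p = 0.382, d = 0.535.
The smallest distance is between taxon1 and taxon3.

taxon1 and taxon3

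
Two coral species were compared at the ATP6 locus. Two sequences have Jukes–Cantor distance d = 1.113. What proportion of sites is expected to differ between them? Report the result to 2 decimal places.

p = (3/4)(1 − e^(−4d/3)) = 0.75 × (1 − e^(-1.484)) = 0.75 × (1 − 0.226729) = 0.579953.

0.58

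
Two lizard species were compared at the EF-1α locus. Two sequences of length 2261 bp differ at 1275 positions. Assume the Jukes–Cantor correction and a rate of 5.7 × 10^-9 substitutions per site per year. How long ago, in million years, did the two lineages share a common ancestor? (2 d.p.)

91.70

p = 1275/2261 ≈ 0.56391.
d = −(3/4) ln(1 − 4p/3) = −0.75 ln(1 − 0.75188) = −0.75 ln(0.24812)
  = −0.75 × (-1.393843) = 1.045382 substitutions/site.
Under a molecular clock d = 2μt, so t = d/(2μ) = 1.045382 / (2 × 5.7 × 10^-9) = 91.70 million years.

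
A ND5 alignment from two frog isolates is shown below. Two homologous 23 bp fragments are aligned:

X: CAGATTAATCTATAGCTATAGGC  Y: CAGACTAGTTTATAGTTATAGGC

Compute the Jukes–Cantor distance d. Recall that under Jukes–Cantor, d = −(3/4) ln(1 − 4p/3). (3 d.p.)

0.198

The sequences differ at 4 of 23 sites (5, 8, 10, 16), so p = 4/23 ≈ 0.173913.
d = −(3/4) ln(1 − 4p/3) = −0.75 ln(1 − 0.231884) = −0.75 ln(0.768116)
  = −0.75 × (-0.263815) = 0.197861 substitutions/site.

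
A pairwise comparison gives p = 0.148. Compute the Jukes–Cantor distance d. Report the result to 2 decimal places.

d = −(3/4) ln(1 − 4p/3) = −0.75 ln(1 − 0.197333) = −0.75 ln(0.802667)
  = −0.75 × (-0.219815) = 0.164861 substitutions/site.

0.16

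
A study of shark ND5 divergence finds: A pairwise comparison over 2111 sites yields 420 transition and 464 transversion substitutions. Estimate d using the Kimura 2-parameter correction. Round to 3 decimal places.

0.626

P = 420/2111 ≈ 0.198958 and Q = 464/2111 ≈ 0.219801.
Under the Kimura two-parameter model, d = −½ ln(1 − 2P − Q) − ¼ ln(1 − 2Q).
1 − 2P − Q = 0.382283, giving −½ ln(0.382283) = 0.480797.
1 − 2Q = 0.560398, giving −¼ ln(0.560398) = 0.144777.
d = 0.480797 + 0.144777 = 0.625574.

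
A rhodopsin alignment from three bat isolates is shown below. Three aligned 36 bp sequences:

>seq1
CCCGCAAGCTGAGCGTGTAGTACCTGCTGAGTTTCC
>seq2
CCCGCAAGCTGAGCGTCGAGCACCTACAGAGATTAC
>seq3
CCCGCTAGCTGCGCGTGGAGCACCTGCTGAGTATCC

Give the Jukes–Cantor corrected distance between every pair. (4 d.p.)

d(seq1,seq2) = 0.2251, d(seq1,seq3) = 0.1536, d(seq2,seq3) = 0.2635

seq1–seq2: 7/36 sites differ → p ≈ 0.194444, d = −0.75 ln(1 − 0.259259) = 0.225078 ≈ 0.2251.
seq1–seq3: 5/36 sites differ → p ≈ 0.138889, d = −0.75 ln(1 − 0.185185) = 0.153596 ≈ 0.1536.
seq2–seq3: 8/36 sites differ → p ≈ 0.222222, d = −0.75 ln(1 − 0.296296) = 0.263548 ≈ 0.2635.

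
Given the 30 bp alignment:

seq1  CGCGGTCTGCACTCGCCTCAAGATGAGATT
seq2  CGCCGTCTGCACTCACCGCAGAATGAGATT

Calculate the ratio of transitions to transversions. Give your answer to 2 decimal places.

1.50

Transitions are A↔G and C↔T; transversions are all other mismatches.
Transitions: 3. Transversions: 2.
R = 3/2 = 1.50.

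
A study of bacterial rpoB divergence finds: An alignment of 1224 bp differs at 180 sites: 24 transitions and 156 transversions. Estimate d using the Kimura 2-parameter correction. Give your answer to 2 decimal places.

P = 24/1224 ≈ 0.019608 and Q = 156/1224 ≈ 0.127451.
Under the Kimura two-parameter model, d = −½ ln(1 − 2P − Q) − ¼ ln(1 − 2Q).
1 − 2P − Q = 0.833333, giving −½ ln(0.833333) = 0.091161.
1 − 2Q = 0.745098, giving −¼ ln(0.745098) = 0.073560.
d = 0.091161 + 0.073560 = 0.164721.

0.16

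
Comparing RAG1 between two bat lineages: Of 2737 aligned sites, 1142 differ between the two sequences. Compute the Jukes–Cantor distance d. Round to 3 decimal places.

p = 1142/2737 ≈ 0.417245.
d = −(3/4) ln(1 − 4p/3) = −0.75 ln(1 − 0.556327) = −0.75 ln(0.443673)
  = −0.75 × (-0.812667) = 0.609500 substitutions/site.

0.610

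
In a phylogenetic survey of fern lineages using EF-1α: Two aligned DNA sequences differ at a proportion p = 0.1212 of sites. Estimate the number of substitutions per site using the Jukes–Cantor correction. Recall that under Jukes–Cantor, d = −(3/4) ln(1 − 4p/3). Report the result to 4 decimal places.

0.1322

d = −(3/4) ln(1 − 4p/3) = −0.75 ln(1 − 0.1616) = −0.75 ln(0.8384)
  = −0.75 × (-0.176260) = 0.132195 substitutions/site.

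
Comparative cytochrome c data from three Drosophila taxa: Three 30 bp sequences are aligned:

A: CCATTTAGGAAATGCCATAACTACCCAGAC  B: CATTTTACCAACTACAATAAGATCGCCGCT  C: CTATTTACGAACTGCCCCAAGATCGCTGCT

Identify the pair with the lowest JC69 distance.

B and C

A–B: 14/30 differ, p = 0.467, d = 0.730.
A–C: 12/30 differ, p = 0.400, d = 0.572.
B–C: 8/30 differ, p = 0.267, d = 0.330.
The smallest distance is between B and C.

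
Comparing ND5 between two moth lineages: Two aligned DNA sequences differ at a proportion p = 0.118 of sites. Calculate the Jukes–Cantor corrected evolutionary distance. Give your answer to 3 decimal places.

0.128

d = −(3/4) ln(1 − 4p/3) = −0.75 ln(1 − 0.157333) = −0.75 ln(0.842667)
  = −0.75 × (-0.171183) = 0.128387 substitutions/site.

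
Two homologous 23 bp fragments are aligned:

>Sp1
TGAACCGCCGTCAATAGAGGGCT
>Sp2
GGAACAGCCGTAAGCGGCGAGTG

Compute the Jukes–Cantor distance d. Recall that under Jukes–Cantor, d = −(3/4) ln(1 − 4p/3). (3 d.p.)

0.650

The sequences differ at 10 of 23 sites (1, 6, 12, 14, 15, 16, 18, 20, 22, 23), so p = 10/23 ≈ 0.434783.
d = −(3/4) ln(1 − 4p/3) = −0.75 ln(1 − 0.579711) = −0.75 ln(0.420289)
  = −0.75 × (-0.866813) = 0.650110 substitutions/site.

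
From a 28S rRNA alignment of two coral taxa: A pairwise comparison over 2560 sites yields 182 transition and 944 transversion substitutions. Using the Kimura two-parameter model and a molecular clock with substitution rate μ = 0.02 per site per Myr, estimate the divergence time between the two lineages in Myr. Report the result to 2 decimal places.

P = 182/2560 ≈ 0.071094 and Q = 944/2560 = 0.36875.
Under the Kimura two-parameter model, d = −½ ln(1 − 2P − Q) − ¼ ln(1 − 2Q).
1 − 2P − Q = 0.489062, giving −½ ln(0.489062) = 0.357633.
1 − 2Q = 0.2625, giving −¼ ln(0.2625) = 0.334376.
d = 0.357633 + 0.334376 = 0.692009.
Under a molecular clock d = 2μt, so t = d/(2μ) = 0.692009 / (2 × 0.02) = 17.30 Myr.

17.30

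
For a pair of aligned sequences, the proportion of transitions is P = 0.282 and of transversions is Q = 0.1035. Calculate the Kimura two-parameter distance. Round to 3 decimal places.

0.609

Under the Kimura two-parameter model, d = −½ ln(1 − 2P − Q) − ¼ ln(1 − 2Q).
1 − 2P − Q = 0.3325, giving −½ ln(0.3325) = 0.550558.
1 − 2Q = 0.793, giving −¼ ln(0.793) = 0.057983.
d = 0.550558 + 0.057983 = 0.608541.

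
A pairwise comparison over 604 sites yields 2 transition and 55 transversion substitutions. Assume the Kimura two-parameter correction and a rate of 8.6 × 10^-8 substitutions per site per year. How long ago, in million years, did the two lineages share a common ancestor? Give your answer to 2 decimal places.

0.59

P = 2/604 ≈ 0.003311 and Q = 55/604 ≈ 0.09106.
Under the Kimura two-parameter model, d = −½ ln(1 − 2P − Q) − ¼ ln(1 − 2Q).
1 − 2P − Q = 0.902318, giving −½ ln(0.902318) = 0.051394.
1 − 2Q = 0.81788, giving −¼ ln(0.81788) = 0.050260.
d = 0.051394 + 0.050260 = 0.101654.
Under a molecular clock d = 2μt, so t = d/(2μ) = 0.101654 / (2 × 8.6 × 10^-8) = 0.59 million years.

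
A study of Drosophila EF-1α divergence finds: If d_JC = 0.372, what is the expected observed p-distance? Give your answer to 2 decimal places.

0.29

p = (3/4)(1 − e^(−4d/3)) = 0.75 × (1 − e^(-0.496)) = 0.75 × (1 − 0.608962) = 0.293279.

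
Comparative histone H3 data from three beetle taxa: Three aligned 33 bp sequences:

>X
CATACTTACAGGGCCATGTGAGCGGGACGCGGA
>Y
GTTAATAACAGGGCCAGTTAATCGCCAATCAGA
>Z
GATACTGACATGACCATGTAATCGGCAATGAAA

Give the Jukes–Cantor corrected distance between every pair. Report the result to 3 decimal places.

X–Y: 13/33 sites differ → p ≈ 0.393939, d = −0.75 ln(1 − 0.525252) = 0.558728 ≈ 0.559.
X–Z: 12/33 sites differ → p ≈ 0.363636, d = −0.75 ln(1 − 0.484848) = 0.497470 ≈ 0.497.
Y–Z: 10/33 sites differ → p ≈ 0.30303, d = −0.75 ln(1 − 0.40404) = 0.388186 ≈ 0.388.

d(X,Y) = 0.559, d(X,Z) = 0.497, d(Y,Z) = 0.388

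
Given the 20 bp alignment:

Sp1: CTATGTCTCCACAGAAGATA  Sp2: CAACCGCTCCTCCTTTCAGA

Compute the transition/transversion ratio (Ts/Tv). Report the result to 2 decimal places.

0.10

Transitions are A↔G and C↔T; transversions are all other mismatches.
Transitions: 1. Transversions: 10.
R = 1/10 = 0.10.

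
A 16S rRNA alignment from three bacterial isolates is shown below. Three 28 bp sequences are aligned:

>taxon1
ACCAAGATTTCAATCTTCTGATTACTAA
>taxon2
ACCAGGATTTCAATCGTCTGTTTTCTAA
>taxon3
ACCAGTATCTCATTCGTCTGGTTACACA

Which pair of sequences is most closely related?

taxon1–taxon2: 4/28 differ, p = 0.143, d = 0.158.
taxon1–taxon3: 8/28 differ, p = 0.286, d = 0.360.
taxon2–taxon3: 7/28 differ, p = 0.250, d = 0.304.
The smallest distance is between taxon1 and taxon2.

taxon1 and taxon2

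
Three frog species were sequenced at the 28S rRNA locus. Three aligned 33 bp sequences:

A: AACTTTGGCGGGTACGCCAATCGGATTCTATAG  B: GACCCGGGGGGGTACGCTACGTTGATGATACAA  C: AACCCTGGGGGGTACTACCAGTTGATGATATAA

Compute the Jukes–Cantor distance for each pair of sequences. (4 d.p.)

A–B: 14/33 sites differ → p ≈ 0.424242, d = −0.75 ln(1 − 0.565656) = 0.625439 ≈ 0.6254.
A–C: 12/33 sites differ → p ≈ 0.363636, d = −0.75 ln(1 − 0.484848) = 0.497470 ≈ 0.4975.
B–C: 8/33 sites differ → p ≈ 0.242424, d = −0.75 ln(1 − 0.323232) = 0.292820 ≈ 0.2928.

d(A,B) = 0.6254, d(A,C) = 0.4975, d(B,C) = 0.2928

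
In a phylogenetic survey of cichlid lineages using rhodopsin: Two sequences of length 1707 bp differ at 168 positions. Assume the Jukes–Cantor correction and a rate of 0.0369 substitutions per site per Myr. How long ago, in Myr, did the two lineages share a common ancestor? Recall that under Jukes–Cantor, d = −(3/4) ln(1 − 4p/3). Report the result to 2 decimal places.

1.43

p = 168/1707 ≈ 0.098418.
d = −(3/4) ln(1 − 4p/3) = −0.75 ln(1 − 0.131224) = −0.75 ln(0.868776)
  = −0.75 × (-0.140670) = 0.105503 substitutions/site.
Under a molecular clock d = 2μt, so t = d/(2μ) = 0.105503 / (2 × 0.0369) = 1.43 Myr.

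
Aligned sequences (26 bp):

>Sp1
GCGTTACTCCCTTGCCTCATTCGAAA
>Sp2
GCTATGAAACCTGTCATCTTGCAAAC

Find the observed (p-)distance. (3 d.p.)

The sequences differ at 13 of 26 positions.
p = 13/26 = 0.500.

0.500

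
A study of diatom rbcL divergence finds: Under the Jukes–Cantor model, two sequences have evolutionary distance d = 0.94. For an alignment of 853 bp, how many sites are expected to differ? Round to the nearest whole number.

457

Invert JC69: p = (3/4)(1 − e^(−4d/3)) = 0.75 × (1 − e^(-1.253333)) = 0.75 × (1 − 0.285551) = 0.535837.
Expected differing sites = pL ≈ 0.535837 × 853 = 457.068961 ≈ 457.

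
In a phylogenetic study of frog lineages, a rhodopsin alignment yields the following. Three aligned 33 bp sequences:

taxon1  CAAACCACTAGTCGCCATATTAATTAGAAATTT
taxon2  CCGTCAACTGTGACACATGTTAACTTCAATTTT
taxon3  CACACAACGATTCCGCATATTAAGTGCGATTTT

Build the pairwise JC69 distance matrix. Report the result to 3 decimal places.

taxon1–taxon2: 15/33 sites differ → p ≈ 0.454545, d = −0.75 ln(1 − 0.60606) = 0.698667 ≈ 0.699.
taxon1–taxon3: 11/33 sites differ → p ≈ 0.333333, d = −0.75 ln(1 − 0.444444) = 0.440839 ≈ 0.441.
taxon2–taxon3: 12/33 sites differ → p ≈ 0.363636, d = −0.75 ln(1 − 0.484848) = 0.497470 ≈ 0.497.

d(taxon1,taxon2) = 0.699, d(taxon1,taxon3) = 0.441, d(taxon2,taxon3) = 0.497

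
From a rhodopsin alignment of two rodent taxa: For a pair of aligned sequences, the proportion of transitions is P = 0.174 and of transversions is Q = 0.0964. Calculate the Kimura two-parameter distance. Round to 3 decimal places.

Under the Kimura two-parameter model, d = −½ ln(1 − 2P − Q) − ¼ ln(1 − 2Q).
1 − 2P − Q = 0.5556, giving −½ ln(0.5556) = 0.293853.
1 − 2Q = 0.8072, giving −¼ ln(0.8072) = 0.053546.
d = 0.293853 + 0.053546 = 0.347399.

0.347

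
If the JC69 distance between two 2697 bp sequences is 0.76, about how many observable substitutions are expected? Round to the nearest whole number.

Invert JC69: p = (3/4)(1 − e^(−4d/3)) = 0.75 × (1 − e^(-1.013333)) = 0.75 × (1 − 0.363007) = 0.477745.
Expected differing sites = pL ≈ 0.477745 × 2697 = 1288.478265 ≈ 1288.

1288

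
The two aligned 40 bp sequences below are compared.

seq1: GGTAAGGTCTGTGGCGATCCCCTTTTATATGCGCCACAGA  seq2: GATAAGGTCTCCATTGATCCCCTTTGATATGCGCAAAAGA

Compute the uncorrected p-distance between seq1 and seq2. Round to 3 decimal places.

0.225

The sequences differ at 9 of 40 positions (sites 2, 11, 12, 13, 14, 15, 26, 35, 37).
p = 9/40 = 0.225.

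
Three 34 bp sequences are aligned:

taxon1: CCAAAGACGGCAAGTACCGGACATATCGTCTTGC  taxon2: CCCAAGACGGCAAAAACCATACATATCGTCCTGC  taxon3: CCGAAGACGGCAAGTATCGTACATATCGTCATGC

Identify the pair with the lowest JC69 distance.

taxon1–taxon2: 6/34 differ, p = 0.176, d = 0.201.
taxon1–taxon3: 4/34 differ, p = 0.118, d = 0.128.
taxon2–taxon3: 6/34 differ, p = 0.176, d = 0.201.
The smallest distance is between taxon1 and taxon3.

taxon1 and taxon3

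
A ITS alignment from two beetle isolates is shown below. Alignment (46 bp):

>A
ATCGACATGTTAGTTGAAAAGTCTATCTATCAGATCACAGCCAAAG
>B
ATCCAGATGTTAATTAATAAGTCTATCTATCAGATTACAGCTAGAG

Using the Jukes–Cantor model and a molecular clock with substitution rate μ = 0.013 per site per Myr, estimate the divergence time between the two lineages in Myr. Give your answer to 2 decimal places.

The sequences differ at 8 of 46 sites (4, 6, 13, 16, 18, 36, 42, 44), so p = 8/46 ≈ 0.173913.
d = −(3/4) ln(1 − 4p/3) = −0.75 ln(1 − 0.231884) = −0.75 ln(0.768116)
  = −0.75 × (-0.263815) = 0.197861 substitutions/site.
Under a molecular clock d = 2μt, so t = d/(2μ) = 0.197861 / (2 × 0.013) = 7.61 Myr.

7.61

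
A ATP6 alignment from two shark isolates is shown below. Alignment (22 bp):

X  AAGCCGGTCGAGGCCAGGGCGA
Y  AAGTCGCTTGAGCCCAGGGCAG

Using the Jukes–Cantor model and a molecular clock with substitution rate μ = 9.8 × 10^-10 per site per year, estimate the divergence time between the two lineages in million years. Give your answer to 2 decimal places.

172.95

The sequences differ at 6 of 22 sites (4, 7, 9, 13, 21, 22), so p = 6/22 ≈ 0.272727.
d = −(3/4) ln(1 − 4p/3) = −0.75 ln(1 − 0.363636) = −0.75 ln(0.636364)
  = −0.75 × (-0.451985) = 0.338989 substitutions/site.
Under a molecular clock d = 2μt, so t = d/(2μ) = 0.338989 / (2 × 9.8 × 10^-10) = 172.95 million years.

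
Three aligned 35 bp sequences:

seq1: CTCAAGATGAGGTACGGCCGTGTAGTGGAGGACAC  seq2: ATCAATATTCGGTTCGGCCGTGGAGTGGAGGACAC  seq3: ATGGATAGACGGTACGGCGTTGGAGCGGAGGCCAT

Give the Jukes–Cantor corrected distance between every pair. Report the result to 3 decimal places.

seq1–seq2: 6/35 sites differ → p ≈ 0.171429, d = −0.75 ln(1 − 0.228572) = 0.194634 ≈ 0.195.
seq1–seq3: 13/35 sites differ → p ≈ 0.371429, d = −0.75 ln(1 − 0.495239) = 0.512753 ≈ 0.513.
seq2–seq3: 10/35 sites differ → p ≈ 0.285714, d = −0.75 ln(1 − 0.380952) = 0.359679 ≈ 0.360.

d(seq1,seq2) = 0.195, d(seq1,seq3) = 0.513, d(seq2,seq3) = 0.360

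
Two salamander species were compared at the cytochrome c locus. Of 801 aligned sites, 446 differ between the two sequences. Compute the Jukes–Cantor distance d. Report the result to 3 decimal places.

1.017

p = 446/801 ≈ 0.556804.
d = −(3/4) ln(1 − 4p/3) = −0.75 ln(1 − 0.742405) = −0.75 ln(0.257595)
  = −0.75 × (-1.356367) = 1.017275 substitutions/site.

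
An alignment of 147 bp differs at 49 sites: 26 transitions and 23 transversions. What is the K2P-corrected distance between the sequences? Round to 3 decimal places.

0.451

P = 26/147 ≈ 0.176871 and Q = 23/147 ≈ 0.156463.
Under the Kimura two-parameter model, d = −½ ln(1 − 2P − Q) − ¼ ln(1 − 2Q).
1 − 2P − Q = 0.489795, giving −½ ln(0.489795) = 0.356884.
1 − 2Q = 0.687074, giving −¼ ln(0.687074) = 0.093828.
d = 0.356884 + 0.093828 = 0.450712.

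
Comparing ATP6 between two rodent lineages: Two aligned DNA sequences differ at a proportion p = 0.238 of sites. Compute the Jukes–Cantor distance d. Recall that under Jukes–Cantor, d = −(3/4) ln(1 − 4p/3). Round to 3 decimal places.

0.286

d = −(3/4) ln(1 − 4p/3) = −0.75 ln(1 − 0.317333) = −0.75 ln(0.682667)
  = −0.75 × (-0.381748) = 0.286311 substitutions/site.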